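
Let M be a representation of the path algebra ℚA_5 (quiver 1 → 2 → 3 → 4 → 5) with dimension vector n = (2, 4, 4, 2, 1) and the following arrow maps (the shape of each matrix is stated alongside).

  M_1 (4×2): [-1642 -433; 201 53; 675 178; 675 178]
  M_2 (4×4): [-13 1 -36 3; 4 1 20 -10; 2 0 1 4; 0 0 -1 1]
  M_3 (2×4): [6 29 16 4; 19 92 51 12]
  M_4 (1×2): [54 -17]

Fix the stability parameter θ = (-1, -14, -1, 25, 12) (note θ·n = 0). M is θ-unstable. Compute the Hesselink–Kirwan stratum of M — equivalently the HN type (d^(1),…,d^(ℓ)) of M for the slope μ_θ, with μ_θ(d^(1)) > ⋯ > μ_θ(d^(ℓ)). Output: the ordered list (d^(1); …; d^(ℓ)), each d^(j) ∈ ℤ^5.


Interval decomposition of M: I[1,4], I[1,5], I[2,3]^2.
HN type (ℓ=5): μ^(1)=25; μ^(2)=37/2; μ^(3)=-1; μ^(4)=-15/2; μ^(5)=-14

((0, 0, 0, 1, 0); (0, 0, 0, 1, 1); (0, 0, 4, 0, 0); (2, 2, 0, 0, 0); (0, 2, 0, 0, 0))


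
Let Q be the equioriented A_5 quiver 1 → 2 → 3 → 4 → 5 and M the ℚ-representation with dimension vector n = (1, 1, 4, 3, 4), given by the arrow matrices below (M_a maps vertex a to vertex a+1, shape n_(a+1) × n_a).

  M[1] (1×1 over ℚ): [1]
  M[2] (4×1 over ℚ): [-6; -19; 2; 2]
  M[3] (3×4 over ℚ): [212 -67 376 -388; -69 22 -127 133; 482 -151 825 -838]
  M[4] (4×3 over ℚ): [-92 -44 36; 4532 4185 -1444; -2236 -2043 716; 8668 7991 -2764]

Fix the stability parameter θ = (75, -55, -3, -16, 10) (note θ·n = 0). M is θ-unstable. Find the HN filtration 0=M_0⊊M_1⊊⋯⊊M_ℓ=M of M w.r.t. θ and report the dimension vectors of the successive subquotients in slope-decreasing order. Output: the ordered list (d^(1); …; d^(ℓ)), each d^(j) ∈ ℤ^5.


Via rank(M_{q-1}∘⋯∘M_p): M ≅ I[1,4], I[3,3], I[3,5]^2, I[5,5]^2.
μ_θ-semistable layers: μ^(1)=10; μ^(2)=1/4; μ^(3)=-3; μ^(4)=-19/2

((0, 0, 0, 0, 4); (1, 1, 1, 1, 0); (0, 0, 1, 0, 0); (0, 0, 2, 2, 0))


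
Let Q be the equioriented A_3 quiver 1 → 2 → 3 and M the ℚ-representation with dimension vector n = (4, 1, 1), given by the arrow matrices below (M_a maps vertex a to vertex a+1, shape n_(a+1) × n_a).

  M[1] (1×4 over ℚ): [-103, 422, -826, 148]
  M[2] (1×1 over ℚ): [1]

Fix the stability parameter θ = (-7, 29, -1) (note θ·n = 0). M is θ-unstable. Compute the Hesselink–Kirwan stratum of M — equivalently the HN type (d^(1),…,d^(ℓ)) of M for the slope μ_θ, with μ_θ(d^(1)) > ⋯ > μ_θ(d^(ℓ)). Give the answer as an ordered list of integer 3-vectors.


Via rank(M_{q-1}∘⋯∘M_p): M ≅ I[1,1]^3, I[1,3].
μ_θ-semistable layers: μ^(1)=14; μ^(2)=-7

((0, 1, 1); (4, 0, 0))


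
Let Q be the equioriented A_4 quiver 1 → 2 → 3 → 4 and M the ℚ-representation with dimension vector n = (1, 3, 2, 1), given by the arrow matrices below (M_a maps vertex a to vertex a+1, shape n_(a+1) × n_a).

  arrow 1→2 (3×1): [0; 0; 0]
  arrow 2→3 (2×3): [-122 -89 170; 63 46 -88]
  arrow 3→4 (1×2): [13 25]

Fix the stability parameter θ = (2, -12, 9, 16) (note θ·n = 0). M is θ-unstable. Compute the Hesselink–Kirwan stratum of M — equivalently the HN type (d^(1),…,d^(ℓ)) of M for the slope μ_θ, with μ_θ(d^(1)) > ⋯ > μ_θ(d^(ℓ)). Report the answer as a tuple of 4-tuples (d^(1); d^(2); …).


Barcode: M ≅ I[1,1], I[2,2], I[2,3], I[2,4]. HN layers by μ_θ (4 steps, strictly decreasing):
  μ^(1)=16; μ^(2)=9; μ^(3)=2; μ^(4)=-12

((0, 0, 0, 1); (0, 0, 2, 0); (1, 0, 0, 0); (0, 3, 0, 0))


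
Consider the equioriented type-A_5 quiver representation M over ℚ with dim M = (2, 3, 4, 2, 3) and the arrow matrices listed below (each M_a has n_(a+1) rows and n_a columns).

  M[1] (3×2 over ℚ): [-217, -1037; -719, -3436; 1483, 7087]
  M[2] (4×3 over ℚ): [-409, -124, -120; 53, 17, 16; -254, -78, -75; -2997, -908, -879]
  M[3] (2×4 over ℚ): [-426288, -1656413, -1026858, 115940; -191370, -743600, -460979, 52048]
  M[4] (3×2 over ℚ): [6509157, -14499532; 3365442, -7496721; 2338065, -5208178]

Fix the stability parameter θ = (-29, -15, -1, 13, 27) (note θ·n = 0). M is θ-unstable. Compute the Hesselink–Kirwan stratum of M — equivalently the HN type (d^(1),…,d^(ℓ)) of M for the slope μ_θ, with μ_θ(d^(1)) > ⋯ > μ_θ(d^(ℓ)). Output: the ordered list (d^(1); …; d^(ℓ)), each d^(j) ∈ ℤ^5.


Interval decomposition of M: I[1,5]^2, I[2,3], I[3,3], I[5,5].
HN type (ℓ=5): μ^(1)=27; μ^(2)=13; μ^(3)=-1; μ^(4)=-15; μ^(5)=-29

((0, 0, 0, 0, 3); (0, 0, 0, 2, 0); (0, 0, 4, 0, 0); (0, 3, 0, 0, 0); (2, 0, 0, 0, 0))


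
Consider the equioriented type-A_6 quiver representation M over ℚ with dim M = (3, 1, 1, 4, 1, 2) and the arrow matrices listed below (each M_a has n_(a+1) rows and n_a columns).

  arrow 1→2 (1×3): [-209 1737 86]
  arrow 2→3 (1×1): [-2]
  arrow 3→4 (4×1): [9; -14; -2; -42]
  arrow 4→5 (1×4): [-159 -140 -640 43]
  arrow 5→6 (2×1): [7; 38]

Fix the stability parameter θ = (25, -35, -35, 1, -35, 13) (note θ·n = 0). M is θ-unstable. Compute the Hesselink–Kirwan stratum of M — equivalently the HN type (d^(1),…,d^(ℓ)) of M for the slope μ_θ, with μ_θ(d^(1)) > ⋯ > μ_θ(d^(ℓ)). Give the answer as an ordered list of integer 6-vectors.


Interval decomposition of M: I[1,1]^2, I[1,6], I[4,4]^3, I[6,6].
HN type (ℓ=4): μ^(1)=25; μ^(2)=13; μ^(3)=1; μ^(4)=-79/5

((2, 0, 0, 0, 0, 0); (0, 0, 0, 0, 0, 2); (0, 0, 0, 3, 0, 0); (1, 1, 1, 1, 1, 0))


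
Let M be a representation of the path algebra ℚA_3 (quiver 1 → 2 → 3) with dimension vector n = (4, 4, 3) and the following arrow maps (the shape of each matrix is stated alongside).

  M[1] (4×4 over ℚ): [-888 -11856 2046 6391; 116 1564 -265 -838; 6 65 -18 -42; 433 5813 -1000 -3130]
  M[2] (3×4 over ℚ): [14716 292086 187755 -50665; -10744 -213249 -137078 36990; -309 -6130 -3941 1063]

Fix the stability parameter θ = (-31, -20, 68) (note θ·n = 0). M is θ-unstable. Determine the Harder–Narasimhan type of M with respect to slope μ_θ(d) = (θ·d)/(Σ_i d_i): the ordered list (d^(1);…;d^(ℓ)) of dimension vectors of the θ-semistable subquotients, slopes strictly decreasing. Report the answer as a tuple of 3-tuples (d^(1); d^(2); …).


Interval decomposition of M: I[1,2], I[1,3]^3.
HN type (ℓ=3): μ^(1)=68; μ^(2)=-20; μ^(3)=-31

((0, 0, 3); (0, 4, 0); (4, 0, 0))


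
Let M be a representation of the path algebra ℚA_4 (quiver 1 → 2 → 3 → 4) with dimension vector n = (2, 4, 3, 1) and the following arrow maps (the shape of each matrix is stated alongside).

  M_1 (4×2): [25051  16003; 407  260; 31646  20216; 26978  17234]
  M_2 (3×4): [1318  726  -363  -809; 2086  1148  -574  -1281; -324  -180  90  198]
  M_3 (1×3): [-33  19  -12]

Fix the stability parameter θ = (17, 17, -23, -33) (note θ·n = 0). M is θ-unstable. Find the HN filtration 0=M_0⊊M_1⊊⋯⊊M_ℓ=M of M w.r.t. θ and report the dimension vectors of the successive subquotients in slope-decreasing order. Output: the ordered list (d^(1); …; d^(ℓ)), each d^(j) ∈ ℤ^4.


Via rank(M_{q-1}∘⋯∘M_p): M ≅ I[1,2]^2, I[2,3], I[2,4], I[3,3].
μ_θ-semistable layers: μ^(1)=17; μ^(2)=-3; μ^(3)=-13; μ^(4)=-23

((2, 2, 0, 0); (0, 1, 1, 0); (0, 1, 1, 1); (0, 0, 1, 0))


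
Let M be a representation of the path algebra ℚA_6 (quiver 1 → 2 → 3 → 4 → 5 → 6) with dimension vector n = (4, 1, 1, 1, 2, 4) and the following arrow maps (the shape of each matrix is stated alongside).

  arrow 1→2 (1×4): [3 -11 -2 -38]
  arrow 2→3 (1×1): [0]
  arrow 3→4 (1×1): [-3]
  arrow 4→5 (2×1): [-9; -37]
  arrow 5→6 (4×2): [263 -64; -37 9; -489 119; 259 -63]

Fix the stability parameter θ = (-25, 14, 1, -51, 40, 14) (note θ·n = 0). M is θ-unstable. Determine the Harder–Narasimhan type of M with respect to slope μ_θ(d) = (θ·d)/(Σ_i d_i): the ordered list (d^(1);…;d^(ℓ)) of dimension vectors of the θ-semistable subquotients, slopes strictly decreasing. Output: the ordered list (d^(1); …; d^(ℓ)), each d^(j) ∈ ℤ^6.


Via rank(M_{q-1}∘⋯∘M_p): M ≅ I[1,1]^3, I[1,2], I[3,6], I[5,6], I[6,6]^2.
μ_θ-semistable layers: μ^(1)=27; μ^(2)=14; μ^(3)=-25

((0, 0, 0, 0, 2, 2); (0, 1, 0, 0, 0, 2); (4, 0, 1, 1, 0, 0))


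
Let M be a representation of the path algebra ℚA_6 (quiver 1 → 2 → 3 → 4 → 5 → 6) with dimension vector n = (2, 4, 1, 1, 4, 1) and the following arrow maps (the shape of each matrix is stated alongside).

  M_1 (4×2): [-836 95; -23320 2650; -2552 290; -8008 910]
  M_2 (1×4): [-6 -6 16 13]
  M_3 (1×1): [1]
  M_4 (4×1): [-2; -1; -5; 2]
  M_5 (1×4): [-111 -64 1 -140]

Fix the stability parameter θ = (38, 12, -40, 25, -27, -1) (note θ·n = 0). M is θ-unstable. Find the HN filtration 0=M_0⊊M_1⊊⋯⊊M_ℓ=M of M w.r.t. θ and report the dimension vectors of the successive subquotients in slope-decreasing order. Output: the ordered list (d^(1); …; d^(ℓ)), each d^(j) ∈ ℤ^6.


Via rank(M_{q-1}∘⋯∘M_p): M ≅ I[1,1], I[1,2], I[2,2]^2, I[2,6], I[5,5]^3.
μ_θ-semistable layers: μ^(1)=38; μ^(2)=25; μ^(3)=12; μ^(4)=-1; μ^(5)=-14; μ^(6)=-27

((1, 0, 0, 0, 0, 0); (1, 1, 0, 0, 0, 0); (0, 2, 0, 0, 0, 0); (0, 0, 0, 1, 1, 1); (0, 1, 1, 0, 0, 0); (0, 0, 0, 0, 3, 0))


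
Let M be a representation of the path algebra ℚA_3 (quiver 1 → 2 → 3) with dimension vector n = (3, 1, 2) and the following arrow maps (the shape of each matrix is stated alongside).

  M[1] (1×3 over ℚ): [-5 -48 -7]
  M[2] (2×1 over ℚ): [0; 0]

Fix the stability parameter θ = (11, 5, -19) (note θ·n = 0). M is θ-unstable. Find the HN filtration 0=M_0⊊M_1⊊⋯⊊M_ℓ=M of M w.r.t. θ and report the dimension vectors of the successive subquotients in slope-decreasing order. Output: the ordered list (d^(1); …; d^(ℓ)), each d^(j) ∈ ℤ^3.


Barcode: M ≅ I[1,1]^2, I[1,2], I[3,3]^2. HN layers by μ_θ (3 steps, strictly decreasing):
  μ^(1)=11; μ^(2)=8; μ^(3)=-19

((2, 0, 0); (1, 1, 0); (0, 0, 2))


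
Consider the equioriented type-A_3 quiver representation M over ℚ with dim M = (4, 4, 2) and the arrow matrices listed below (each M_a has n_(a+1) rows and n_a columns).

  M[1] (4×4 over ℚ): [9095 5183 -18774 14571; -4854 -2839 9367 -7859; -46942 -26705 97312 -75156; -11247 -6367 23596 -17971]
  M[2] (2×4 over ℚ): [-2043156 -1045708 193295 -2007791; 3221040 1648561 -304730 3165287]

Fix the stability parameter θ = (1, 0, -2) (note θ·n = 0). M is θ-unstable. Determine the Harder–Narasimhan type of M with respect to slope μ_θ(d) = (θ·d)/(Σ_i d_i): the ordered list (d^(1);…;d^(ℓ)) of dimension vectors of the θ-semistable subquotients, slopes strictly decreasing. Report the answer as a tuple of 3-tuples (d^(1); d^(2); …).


Via rank(M_{q-1}∘⋯∘M_p): M ≅ I[1,2]^2, I[1,3]^2.
μ_θ-semistable layers: μ^(1)=1/2; μ^(2)=-1/3

((2, 2, 0); (2, 2, 2))


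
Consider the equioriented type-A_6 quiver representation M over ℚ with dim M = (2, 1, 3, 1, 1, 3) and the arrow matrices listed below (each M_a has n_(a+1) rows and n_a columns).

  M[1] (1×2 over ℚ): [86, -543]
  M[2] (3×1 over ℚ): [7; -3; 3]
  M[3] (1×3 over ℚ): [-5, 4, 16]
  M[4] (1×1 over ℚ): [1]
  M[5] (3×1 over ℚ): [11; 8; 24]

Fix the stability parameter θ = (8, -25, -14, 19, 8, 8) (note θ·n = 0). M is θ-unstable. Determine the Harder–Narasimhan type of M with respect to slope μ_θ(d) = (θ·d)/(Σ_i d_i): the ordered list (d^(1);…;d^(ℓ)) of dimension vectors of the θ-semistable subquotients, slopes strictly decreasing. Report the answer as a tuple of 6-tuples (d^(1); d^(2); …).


Barcode: M ≅ I[1,1], I[1,6], I[3,3]^2, I[6,6]^2. HN layers by μ_θ (4 steps, strictly decreasing):
  μ^(1)=35/3; μ^(2)=8; μ^(3)=-31/3; μ^(4)=-14

((0, 0, 0, 1, 1, 1); (1, 0, 0, 0, 0, 2); (1, 1, 1, 0, 0, 0); (0, 0, 2, 0, 0, 0))


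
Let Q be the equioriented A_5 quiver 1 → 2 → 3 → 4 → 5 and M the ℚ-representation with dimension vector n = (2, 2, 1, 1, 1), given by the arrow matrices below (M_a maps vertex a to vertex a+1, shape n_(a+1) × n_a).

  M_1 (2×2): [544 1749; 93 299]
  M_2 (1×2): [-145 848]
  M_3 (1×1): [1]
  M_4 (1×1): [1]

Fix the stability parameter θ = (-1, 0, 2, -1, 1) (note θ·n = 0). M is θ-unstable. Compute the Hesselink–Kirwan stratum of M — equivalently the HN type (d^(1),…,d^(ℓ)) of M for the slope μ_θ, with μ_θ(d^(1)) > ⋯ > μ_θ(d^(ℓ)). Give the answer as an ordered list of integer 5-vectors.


Via rank(M_{q-1}∘⋯∘M_p): M ≅ I[1,2], I[1,5].
μ_θ-semistable layers: μ^(1)=1; μ^(2)=1/2; μ^(3)=0; μ^(4)=-1

((0, 0, 0, 0, 1); (0, 0, 1, 1, 0); (0, 2, 0, 0, 0); (2, 0, 0, 0, 0))


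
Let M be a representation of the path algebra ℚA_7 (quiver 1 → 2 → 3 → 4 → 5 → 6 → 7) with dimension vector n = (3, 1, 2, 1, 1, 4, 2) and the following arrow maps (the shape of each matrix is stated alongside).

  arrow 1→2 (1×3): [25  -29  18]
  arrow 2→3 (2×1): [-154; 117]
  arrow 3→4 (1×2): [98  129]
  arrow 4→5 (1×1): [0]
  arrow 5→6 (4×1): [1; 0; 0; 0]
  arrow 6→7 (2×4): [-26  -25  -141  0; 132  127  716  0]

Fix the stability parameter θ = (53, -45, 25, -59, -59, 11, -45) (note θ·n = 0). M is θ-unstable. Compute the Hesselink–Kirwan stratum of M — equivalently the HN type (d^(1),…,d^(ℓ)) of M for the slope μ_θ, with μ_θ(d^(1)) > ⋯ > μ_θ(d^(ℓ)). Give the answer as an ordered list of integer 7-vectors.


Interval decomposition of M: I[1,1]^2, I[1,4], I[3,3], I[5,7], I[6,6]^2, I[6,7].
HN type (ℓ=6): μ^(1)=53; μ^(2)=25; μ^(3)=11; μ^(4)=-13/2; μ^(5)=-17; μ^(6)=-59

((2, 0, 0, 0, 0, 0, 0); (0, 0, 1, 0, 0, 0, 0); (0, 0, 0, 0, 0, 2, 0); (1, 1, 1, 1, 0, 0, 0); (0, 0, 0, 0, 0, 2, 2); (0, 0, 0, 0, 1, 0, 0))


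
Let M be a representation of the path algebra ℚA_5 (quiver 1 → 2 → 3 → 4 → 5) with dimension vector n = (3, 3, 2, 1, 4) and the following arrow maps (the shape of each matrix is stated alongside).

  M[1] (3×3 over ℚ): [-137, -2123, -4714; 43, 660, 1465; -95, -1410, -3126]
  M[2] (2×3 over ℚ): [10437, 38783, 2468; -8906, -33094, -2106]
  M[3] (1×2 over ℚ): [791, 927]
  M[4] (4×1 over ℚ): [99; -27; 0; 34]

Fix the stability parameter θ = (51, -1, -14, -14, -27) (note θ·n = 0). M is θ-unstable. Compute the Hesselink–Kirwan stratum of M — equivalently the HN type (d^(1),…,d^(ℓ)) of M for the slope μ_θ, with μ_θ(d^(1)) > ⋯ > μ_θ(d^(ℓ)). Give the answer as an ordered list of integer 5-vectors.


Via rank(M_{q-1}∘⋯∘M_p): M ≅ I[1,2], I[1,3], I[1,5], I[5,5]^3.
μ_θ-semistable layers: μ^(1)=25; μ^(2)=12; μ^(3)=-1; μ^(4)=-27

((1, 1, 0, 0, 0); (1, 1, 1, 0, 0); (1, 1, 1, 1, 1); (0, 0, 0, 0, 3))


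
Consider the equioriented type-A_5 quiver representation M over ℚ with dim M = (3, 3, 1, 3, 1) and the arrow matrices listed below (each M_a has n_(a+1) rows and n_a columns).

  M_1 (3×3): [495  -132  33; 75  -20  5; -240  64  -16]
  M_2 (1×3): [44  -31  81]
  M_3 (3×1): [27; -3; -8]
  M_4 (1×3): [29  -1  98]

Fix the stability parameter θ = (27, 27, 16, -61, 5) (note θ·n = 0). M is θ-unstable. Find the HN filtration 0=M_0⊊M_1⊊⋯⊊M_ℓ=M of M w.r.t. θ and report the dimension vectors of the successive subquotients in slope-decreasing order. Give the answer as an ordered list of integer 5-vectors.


Via rank(M_{q-1}∘⋯∘M_p): M ≅ I[1,1]^2, I[1,5], I[2,2]^2, I[4,4]^2.
μ_θ-semistable layers: μ^(1)=27; μ^(2)=5; μ^(3)=9/4; μ^(4)=-61

((2, 2, 0, 0, 0); (0, 0, 0, 0, 1); (1, 1, 1, 1, 0); (0, 0, 0, 2, 0))


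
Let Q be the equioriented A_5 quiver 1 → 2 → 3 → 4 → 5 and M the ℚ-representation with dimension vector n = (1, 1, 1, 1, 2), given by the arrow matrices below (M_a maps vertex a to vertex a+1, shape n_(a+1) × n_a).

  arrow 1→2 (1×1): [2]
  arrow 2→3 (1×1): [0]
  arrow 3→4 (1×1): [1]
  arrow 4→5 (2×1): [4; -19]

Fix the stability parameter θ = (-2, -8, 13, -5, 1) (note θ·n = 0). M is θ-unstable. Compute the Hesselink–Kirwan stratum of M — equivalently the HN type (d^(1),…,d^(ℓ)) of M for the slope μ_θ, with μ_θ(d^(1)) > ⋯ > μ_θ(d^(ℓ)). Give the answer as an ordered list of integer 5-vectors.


Barcode: M ≅ I[1,2], I[3,5], I[5,5]. HN layers by μ_θ (3 steps, strictly decreasing):
  μ^(1)=3; μ^(2)=1; μ^(3)=-5

((0, 0, 1, 1, 1); (0, 0, 0, 0, 1); (1, 1, 0, 0, 0))


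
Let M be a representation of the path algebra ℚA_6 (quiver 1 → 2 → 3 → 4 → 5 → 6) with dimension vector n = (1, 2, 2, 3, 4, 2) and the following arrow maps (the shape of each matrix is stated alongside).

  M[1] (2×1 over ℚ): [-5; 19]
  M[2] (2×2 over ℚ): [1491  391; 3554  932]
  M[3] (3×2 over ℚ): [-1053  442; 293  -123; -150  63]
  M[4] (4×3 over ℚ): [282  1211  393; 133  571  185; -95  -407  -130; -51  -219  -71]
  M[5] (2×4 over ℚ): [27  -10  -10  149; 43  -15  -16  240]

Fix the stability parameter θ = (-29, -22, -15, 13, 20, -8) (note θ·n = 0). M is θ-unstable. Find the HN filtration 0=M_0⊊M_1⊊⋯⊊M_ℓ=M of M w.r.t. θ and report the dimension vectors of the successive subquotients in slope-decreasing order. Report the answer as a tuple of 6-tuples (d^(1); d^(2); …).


Via rank(M_{q-1}∘⋯∘M_p): M ≅ I[1,6], I[2,6], I[4,5], I[5,5].
μ_θ-semistable layers: μ^(1)=20; μ^(2)=13; μ^(3)=25/3; μ^(4)=-15; μ^(5)=-22; μ^(6)=-29

((0, 0, 0, 0, 2, 0); (0, 0, 0, 1, 0, 0); (0, 0, 0, 2, 2, 2); (0, 0, 2, 0, 0, 0); (0, 2, 0, 0, 0, 0); (1, 0, 0, 0, 0, 0))


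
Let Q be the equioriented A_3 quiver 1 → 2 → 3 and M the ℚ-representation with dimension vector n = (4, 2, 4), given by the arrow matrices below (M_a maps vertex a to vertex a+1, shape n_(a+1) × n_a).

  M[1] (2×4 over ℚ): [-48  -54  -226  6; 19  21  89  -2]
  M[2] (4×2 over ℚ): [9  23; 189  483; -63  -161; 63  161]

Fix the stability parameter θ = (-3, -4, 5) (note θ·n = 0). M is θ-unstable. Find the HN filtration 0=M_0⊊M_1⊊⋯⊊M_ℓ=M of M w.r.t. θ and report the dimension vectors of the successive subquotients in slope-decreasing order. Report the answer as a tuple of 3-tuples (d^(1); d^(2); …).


Interval decomposition of M: I[1,1]^2, I[1,2], I[1,3], I[3,3]^3.
HN type (ℓ=3): μ^(1)=5; μ^(2)=-3; μ^(3)=-7/2

((0, 0, 4); (2, 0, 0); (2, 2, 0))


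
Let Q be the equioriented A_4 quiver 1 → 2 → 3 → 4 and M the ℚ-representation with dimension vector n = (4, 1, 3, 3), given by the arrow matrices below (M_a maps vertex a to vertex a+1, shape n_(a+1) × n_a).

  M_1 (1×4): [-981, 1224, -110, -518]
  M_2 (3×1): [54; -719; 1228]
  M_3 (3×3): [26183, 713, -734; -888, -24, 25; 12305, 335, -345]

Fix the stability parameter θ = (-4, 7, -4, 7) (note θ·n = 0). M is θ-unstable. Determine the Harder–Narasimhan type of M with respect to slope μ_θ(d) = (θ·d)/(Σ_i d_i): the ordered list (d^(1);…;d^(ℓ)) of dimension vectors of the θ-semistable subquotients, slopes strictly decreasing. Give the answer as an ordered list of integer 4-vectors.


Via rank(M_{q-1}∘⋯∘M_p): M ≅ I[1,1]^3, I[1,4], I[3,3], I[3,4], I[4,4].
μ_θ-semistable layers: μ^(1)=7; μ^(2)=3/2; μ^(3)=-4

((0, 0, 0, 3); (0, 1, 1, 0); (4, 0, 2, 0))


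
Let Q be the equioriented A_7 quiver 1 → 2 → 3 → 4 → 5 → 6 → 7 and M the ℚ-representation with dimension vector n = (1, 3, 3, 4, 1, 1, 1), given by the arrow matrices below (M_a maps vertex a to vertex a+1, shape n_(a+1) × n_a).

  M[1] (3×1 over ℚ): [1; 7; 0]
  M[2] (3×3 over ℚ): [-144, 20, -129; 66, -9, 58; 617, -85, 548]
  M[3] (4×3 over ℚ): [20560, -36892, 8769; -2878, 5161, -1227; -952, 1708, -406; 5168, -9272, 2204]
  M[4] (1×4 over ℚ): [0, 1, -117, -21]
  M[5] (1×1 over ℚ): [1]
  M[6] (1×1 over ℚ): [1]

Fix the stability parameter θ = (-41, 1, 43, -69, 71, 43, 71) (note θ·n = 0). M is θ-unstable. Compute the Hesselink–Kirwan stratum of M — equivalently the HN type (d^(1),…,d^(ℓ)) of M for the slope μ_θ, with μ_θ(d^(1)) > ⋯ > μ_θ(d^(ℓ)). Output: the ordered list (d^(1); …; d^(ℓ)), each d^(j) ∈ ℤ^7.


Barcode: M ≅ I[1,7], I[2,3], I[2,4], I[4,4]^2. HN layers by μ_θ (7 steps, strictly decreasing):
  μ^(1)=71; μ^(2)=57; μ^(3)=43; μ^(4)=1; μ^(5)=-25/3; μ^(6)=-41; μ^(7)=-69

((0, 0, 0, 0, 0, 0, 1); (0, 0, 0, 0, 1, 1, 0); (0, 0, 1, 0, 0, 0, 0); (0, 1, 0, 0, 0, 0, 0); (0, 2, 2, 2, 0, 0, 0); (1, 0, 0, 0, 0, 0, 0); (0, 0, 0, 2, 0, 0, 0))


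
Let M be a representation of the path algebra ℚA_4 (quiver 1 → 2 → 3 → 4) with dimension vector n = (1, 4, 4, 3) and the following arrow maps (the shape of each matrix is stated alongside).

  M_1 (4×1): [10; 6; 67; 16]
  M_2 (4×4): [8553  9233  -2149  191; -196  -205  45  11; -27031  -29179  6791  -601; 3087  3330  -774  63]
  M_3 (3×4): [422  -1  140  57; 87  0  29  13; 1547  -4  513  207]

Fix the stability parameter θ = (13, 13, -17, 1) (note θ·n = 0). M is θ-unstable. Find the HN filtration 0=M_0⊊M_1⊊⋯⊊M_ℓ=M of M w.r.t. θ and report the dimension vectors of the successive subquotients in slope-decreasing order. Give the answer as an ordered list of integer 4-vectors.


Barcode: M ≅ I[1,4], I[2,2], I[2,3], I[2,4], I[3,4]. HN layers by μ_θ (5 steps, strictly decreasing):
  μ^(1)=13; μ^(2)=5/2; μ^(3)=1; μ^(4)=-2; μ^(5)=-17

((0, 1, 0, 0); (1, 1, 1, 1); (0, 0, 0, 2); (0, 2, 2, 0); (0, 0, 1, 0))


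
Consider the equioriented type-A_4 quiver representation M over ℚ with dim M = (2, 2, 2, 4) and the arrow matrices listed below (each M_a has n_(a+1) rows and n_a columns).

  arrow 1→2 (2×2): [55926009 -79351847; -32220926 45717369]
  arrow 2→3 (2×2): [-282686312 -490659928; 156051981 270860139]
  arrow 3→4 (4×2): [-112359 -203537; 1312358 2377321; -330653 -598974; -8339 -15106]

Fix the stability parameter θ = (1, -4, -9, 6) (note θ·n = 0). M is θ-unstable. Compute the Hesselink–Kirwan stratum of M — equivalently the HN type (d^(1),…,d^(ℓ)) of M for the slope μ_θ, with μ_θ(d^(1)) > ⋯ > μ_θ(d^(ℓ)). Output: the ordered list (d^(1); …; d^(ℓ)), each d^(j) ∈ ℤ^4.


Via rank(M_{q-1}∘⋯∘M_p): M ≅ I[1,2], I[1,4], I[3,4], I[4,4]^2.
μ_θ-semistable layers: μ^(1)=6; μ^(2)=-3/2; μ^(3)=-4; μ^(4)=-9

((0, 0, 0, 4); (1, 1, 0, 0); (1, 1, 1, 0); (0, 0, 1, 0))


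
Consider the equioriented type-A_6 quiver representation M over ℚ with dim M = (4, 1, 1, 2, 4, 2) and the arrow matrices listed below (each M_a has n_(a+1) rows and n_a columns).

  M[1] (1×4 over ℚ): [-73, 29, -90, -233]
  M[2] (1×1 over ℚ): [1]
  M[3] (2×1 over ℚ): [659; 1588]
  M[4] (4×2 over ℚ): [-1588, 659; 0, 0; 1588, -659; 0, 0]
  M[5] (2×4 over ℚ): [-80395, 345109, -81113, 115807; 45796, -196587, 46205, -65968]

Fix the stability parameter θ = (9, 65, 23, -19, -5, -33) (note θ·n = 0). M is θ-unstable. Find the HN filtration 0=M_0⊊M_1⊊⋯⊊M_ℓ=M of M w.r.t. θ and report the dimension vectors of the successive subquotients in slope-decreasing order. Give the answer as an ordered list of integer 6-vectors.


Via rank(M_{q-1}∘⋯∘M_p): M ≅ I[1,1]^3, I[1,4], I[4,6], I[5,5]^2, I[5,6].
μ_θ-semistable layers: μ^(1)=23; μ^(2)=9; μ^(3)=-5; μ^(4)=-19

((0, 1, 1, 1, 0, 0); (4, 0, 0, 0, 0, 0); (0, 0, 0, 0, 2, 0); (0, 0, 0, 1, 2, 2))


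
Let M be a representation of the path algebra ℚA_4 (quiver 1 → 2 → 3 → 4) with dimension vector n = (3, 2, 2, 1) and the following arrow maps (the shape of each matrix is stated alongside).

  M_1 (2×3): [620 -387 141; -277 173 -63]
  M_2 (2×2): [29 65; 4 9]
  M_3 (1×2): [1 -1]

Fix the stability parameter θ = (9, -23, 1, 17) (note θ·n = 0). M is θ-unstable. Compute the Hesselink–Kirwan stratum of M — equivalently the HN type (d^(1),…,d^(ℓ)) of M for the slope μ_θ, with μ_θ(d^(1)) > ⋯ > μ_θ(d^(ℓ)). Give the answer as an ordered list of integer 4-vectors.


Barcode: M ≅ I[1,1], I[1,3], I[1,4]. HN layers by μ_θ (4 steps, strictly decreasing):
  μ^(1)=17; μ^(2)=9; μ^(3)=1; μ^(4)=-7

((0, 0, 0, 1); (1, 0, 0, 0); (0, 0, 2, 0); (2, 2, 0, 0))


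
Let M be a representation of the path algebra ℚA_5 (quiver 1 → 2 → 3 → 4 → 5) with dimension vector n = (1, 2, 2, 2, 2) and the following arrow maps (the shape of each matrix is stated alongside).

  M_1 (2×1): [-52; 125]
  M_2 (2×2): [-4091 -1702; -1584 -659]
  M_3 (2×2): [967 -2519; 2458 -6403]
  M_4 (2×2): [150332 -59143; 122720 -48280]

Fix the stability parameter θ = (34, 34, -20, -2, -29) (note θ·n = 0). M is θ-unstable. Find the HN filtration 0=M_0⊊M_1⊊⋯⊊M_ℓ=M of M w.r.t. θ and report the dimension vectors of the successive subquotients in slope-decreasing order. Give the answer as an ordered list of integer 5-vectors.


Interval decomposition of M: I[1,5], I[2,4], I[5,5].
HN type (ℓ=3): μ^(1)=4; μ^(2)=17/5; μ^(3)=-29

((0, 1, 1, 1, 0); (1, 1, 1, 1, 1); (0, 0, 0, 0, 1))


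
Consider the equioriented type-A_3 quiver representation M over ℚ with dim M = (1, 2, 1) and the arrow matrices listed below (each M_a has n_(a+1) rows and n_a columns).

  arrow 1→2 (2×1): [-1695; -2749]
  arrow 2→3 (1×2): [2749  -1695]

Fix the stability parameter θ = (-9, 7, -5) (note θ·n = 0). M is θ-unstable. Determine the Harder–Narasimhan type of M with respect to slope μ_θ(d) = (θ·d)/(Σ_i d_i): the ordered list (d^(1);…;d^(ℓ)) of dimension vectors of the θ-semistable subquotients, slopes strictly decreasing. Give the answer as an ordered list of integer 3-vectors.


Interval decomposition of M: I[1,2], I[2,3].
HN type (ℓ=3): μ^(1)=7; μ^(2)=1; μ^(3)=-9

((0, 1, 0); (0, 1, 1); (1, 0, 0))


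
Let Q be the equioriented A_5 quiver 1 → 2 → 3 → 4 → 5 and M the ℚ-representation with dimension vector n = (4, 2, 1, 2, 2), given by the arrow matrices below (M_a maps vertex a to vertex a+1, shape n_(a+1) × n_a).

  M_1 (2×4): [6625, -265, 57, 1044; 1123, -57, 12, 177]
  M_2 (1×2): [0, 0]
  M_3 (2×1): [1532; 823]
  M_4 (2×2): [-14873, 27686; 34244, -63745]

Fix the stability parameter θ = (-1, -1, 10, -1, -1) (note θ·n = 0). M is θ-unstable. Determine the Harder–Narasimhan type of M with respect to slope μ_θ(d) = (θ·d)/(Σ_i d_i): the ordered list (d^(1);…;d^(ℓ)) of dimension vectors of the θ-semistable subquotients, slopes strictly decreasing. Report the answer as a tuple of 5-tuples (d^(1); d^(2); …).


Interval decomposition of M: I[1,1]^2, I[1,2]^2, I[3,5], I[4,5].
HN type (ℓ=2): μ^(1)=8/3; μ^(2)=-1

((0, 0, 1, 1, 1); (4, 2, 0, 1, 1))


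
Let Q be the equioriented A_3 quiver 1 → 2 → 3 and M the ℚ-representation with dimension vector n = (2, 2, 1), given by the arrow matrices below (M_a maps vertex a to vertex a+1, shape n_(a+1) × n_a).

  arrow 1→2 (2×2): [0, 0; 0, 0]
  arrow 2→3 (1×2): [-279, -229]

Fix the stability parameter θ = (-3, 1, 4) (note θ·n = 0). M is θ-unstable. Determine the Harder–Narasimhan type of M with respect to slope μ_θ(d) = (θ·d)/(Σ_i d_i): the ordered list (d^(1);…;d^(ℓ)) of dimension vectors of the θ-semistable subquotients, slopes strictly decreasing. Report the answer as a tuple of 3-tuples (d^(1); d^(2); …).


Interval decomposition of M: I[1,1]^2, I[2,2], I[2,3].
HN type (ℓ=3): μ^(1)=4; μ^(2)=1; μ^(3)=-3

((0, 0, 1); (0, 2, 0); (2, 0, 0))


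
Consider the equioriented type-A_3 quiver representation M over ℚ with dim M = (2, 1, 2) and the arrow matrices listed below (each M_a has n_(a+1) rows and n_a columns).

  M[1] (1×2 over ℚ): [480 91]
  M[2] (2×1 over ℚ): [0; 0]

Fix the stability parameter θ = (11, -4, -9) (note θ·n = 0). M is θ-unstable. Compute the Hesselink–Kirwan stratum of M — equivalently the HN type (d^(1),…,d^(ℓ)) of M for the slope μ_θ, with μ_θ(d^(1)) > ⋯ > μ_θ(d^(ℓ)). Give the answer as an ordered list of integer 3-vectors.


Via rank(M_{q-1}∘⋯∘M_p): M ≅ I[1,1], I[1,2], I[3,3]^2.
μ_θ-semistable layers: μ^(1)=11; μ^(2)=7/2; μ^(3)=-9

((1, 0, 0); (1, 1, 0); (0, 0, 2))


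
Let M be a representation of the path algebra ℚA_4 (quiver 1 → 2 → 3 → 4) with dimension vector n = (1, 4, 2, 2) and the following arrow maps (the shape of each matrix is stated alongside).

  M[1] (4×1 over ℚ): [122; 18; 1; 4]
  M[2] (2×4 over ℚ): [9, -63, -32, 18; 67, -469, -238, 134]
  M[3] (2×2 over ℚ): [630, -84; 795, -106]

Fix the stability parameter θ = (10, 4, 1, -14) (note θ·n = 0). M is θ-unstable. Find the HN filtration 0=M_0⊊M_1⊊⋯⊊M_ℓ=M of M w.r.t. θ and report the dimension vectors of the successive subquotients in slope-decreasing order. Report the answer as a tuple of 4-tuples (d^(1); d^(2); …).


Interval decomposition of M: I[1,3], I[2,2]^2, I[2,4], I[4,4].
HN type (ℓ=4): μ^(1)=5; μ^(2)=4; μ^(3)=-3; μ^(4)=-14

((1, 1, 1, 0); (0, 2, 0, 0); (0, 1, 1, 1); (0, 0, 0, 1))


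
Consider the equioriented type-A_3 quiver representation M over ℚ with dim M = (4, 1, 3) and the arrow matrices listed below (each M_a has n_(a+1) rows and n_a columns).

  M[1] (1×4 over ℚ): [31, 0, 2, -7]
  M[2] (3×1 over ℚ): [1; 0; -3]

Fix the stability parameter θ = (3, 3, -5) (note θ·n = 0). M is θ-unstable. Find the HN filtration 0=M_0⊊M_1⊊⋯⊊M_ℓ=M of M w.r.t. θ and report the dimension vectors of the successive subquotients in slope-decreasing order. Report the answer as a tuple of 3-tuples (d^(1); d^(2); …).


Interval decomposition of M: I[1,1]^3, I[1,3], I[3,3]^2.
HN type (ℓ=3): μ^(1)=3; μ^(2)=1/3; μ^(3)=-5

((3, 0, 0); (1, 1, 1); (0, 0, 2))


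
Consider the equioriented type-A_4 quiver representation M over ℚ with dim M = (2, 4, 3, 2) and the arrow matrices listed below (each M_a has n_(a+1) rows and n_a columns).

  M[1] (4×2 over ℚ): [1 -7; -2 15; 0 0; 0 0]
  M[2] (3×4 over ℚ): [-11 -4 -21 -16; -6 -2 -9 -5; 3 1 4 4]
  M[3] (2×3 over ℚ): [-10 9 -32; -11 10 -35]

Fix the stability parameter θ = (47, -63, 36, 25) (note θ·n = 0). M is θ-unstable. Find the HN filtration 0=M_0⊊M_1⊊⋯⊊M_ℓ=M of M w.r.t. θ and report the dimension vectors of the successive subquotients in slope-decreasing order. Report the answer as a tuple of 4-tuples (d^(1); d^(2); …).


Interval decomposition of M: I[1,3], I[1,4], I[2,2], I[2,4].
HN type (ℓ=4): μ^(1)=36; μ^(2)=61/2; μ^(3)=-8; μ^(4)=-63

((0, 0, 1, 0); (0, 0, 2, 2); (2, 2, 0, 0); (0, 2, 0, 0))


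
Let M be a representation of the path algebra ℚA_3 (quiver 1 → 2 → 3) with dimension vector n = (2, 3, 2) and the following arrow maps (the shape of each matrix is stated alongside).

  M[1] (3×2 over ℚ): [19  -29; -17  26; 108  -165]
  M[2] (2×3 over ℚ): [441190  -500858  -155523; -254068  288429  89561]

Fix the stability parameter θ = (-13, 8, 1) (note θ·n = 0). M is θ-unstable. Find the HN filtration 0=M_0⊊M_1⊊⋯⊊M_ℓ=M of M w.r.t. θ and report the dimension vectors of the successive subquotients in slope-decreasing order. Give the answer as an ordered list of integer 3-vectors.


Barcode: M ≅ I[1,3]^2, I[2,2]. HN layers by μ_θ (3 steps, strictly decreasing):
  μ^(1)=8; μ^(2)=9/2; μ^(3)=-13

((0, 1, 0); (0, 2, 2); (2, 0, 0))


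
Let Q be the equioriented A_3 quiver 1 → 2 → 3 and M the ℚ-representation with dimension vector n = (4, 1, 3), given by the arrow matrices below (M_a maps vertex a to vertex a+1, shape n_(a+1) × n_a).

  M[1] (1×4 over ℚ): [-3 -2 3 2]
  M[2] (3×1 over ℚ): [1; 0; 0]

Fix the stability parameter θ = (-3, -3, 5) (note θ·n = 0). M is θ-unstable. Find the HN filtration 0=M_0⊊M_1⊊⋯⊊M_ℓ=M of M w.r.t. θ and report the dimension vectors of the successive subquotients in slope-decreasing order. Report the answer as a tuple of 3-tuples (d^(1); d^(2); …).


Interval decomposition of M: I[1,1]^3, I[1,3], I[3,3]^2.
HN type (ℓ=2): μ^(1)=5; μ^(2)=-3

((0, 0, 3); (4, 1, 0))


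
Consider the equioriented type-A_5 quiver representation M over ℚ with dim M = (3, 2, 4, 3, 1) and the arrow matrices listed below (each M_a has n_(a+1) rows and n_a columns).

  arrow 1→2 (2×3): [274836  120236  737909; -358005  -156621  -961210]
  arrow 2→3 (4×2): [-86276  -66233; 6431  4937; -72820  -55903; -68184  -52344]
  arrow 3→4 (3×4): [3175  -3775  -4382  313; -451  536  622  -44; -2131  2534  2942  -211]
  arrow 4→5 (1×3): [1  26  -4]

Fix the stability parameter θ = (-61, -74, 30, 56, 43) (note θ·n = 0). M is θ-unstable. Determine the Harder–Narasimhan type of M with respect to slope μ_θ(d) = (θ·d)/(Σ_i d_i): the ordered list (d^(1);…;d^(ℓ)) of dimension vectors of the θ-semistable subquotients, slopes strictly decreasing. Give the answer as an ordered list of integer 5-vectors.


Barcode: M ≅ I[1,1], I[1,4], I[1,5], I[3,3], I[3,4]. HN layers by μ_θ (5 steps, strictly decreasing):
  μ^(1)=56; μ^(2)=99/2; μ^(3)=30; μ^(4)=-61; μ^(5)=-135/2

((0, 0, 0, 2, 0); (0, 0, 0, 1, 1); (0, 0, 4, 0, 0); (1, 0, 0, 0, 0); (2, 2, 0, 0, 0))


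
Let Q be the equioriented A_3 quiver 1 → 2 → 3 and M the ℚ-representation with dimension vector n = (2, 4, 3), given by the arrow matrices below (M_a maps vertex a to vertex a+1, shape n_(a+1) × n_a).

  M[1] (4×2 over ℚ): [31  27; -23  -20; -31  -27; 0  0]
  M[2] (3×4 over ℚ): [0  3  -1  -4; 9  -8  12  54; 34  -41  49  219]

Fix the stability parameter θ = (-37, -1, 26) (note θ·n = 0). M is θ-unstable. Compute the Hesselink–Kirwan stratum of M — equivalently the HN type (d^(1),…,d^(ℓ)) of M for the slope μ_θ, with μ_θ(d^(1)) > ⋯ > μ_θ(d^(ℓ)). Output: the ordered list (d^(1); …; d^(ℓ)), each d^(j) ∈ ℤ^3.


Interval decomposition of M: I[1,3]^2, I[2,2], I[2,3].
HN type (ℓ=3): μ^(1)=26; μ^(2)=-1; μ^(3)=-37

((0, 0, 3); (0, 4, 0); (2, 0, 0))


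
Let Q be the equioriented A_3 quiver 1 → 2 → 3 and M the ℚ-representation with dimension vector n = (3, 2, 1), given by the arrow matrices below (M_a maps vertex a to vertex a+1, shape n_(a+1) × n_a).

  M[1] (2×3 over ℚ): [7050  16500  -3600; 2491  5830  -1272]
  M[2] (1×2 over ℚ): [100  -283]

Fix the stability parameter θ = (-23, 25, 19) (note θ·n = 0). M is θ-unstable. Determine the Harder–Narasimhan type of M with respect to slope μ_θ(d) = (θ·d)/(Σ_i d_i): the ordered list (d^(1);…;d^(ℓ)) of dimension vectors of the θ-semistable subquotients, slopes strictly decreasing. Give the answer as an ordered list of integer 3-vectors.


Interval decomposition of M: I[1,1]^2, I[1,3], I[2,2].
HN type (ℓ=3): μ^(1)=25; μ^(2)=22; μ^(3)=-23

((0, 1, 0); (0, 1, 1); (3, 0, 0))


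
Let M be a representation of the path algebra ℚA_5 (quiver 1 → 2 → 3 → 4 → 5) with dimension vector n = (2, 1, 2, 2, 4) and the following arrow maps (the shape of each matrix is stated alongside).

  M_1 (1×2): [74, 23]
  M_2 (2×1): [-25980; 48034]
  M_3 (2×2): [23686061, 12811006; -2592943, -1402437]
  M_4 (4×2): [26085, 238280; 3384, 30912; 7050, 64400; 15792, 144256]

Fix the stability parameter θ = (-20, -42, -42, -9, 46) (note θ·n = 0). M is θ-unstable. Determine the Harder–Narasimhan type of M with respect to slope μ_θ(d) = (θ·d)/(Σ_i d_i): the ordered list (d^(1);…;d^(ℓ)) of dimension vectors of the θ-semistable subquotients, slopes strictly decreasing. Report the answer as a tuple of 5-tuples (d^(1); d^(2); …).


Via rank(M_{q-1}∘⋯∘M_p): M ≅ I[1,1], I[1,4], I[3,5], I[5,5]^3.
μ_θ-semistable layers: μ^(1)=46; μ^(2)=-9; μ^(3)=-20; μ^(4)=-104/3; μ^(5)=-42

((0, 0, 0, 0, 4); (0, 0, 0, 2, 0); (1, 0, 0, 0, 0); (1, 1, 1, 0, 0); (0, 0, 1, 0, 0))


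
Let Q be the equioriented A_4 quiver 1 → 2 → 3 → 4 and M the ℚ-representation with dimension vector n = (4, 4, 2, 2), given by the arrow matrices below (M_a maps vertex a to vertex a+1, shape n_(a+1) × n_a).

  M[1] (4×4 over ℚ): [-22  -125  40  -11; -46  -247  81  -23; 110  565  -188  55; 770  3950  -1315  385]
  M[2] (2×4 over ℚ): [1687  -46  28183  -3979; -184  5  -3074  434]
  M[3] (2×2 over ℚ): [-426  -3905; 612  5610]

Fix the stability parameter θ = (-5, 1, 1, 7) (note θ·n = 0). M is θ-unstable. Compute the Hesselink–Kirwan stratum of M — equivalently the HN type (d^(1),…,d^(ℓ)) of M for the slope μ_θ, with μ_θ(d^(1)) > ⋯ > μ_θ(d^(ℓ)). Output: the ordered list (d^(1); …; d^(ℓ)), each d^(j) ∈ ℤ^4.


Barcode: M ≅ I[1,1], I[1,2], I[1,3], I[1,4], I[2,2], I[4,4]. HN layers by μ_θ (3 steps, strictly decreasing):
  μ^(1)=7; μ^(2)=1; μ^(3)=-5

((0, 0, 0, 2); (0, 4, 2, 0); (4, 0, 0, 0))


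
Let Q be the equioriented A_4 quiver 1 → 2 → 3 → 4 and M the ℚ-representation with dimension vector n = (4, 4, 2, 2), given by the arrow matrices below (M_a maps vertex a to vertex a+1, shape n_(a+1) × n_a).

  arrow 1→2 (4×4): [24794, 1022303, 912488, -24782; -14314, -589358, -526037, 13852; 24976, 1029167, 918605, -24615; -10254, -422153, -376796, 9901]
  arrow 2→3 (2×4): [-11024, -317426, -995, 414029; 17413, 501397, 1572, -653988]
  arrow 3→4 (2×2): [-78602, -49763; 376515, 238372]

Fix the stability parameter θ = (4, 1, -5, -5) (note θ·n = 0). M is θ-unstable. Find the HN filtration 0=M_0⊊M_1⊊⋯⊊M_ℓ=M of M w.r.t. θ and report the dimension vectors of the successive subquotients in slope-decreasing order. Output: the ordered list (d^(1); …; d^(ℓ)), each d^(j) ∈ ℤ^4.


Barcode: M ≅ I[1,1], I[1,2], I[1,4]^2, I[2,2]. HN layers by μ_θ (4 steps, strictly decreasing):
  μ^(1)=4; μ^(2)=5/2; μ^(3)=1; μ^(4)=-5/4

((1, 0, 0, 0); (1, 1, 0, 0); (0, 1, 0, 0); (2, 2, 2, 2))


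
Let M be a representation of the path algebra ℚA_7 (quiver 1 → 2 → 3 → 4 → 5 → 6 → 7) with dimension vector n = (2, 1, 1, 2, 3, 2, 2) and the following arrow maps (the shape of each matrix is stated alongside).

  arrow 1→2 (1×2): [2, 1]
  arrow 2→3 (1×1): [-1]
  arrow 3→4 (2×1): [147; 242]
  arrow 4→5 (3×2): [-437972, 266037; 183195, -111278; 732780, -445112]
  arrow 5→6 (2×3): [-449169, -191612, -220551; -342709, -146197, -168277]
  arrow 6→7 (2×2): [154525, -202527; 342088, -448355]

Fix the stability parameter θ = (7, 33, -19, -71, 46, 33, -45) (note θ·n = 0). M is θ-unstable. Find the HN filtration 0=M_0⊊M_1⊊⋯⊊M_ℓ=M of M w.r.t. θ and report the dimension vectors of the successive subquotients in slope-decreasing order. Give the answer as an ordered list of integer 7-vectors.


Via rank(M_{q-1}∘⋯∘M_p): M ≅ I[1,1], I[1,7], I[4,7], I[5,5].
μ_θ-semistable layers: μ^(1)=46; μ^(2)=34/3; μ^(3)=7; μ^(4)=-25/2; μ^(5)=-71

((0, 0, 0, 0, 1, 0, 0); (0, 0, 0, 0, 2, 2, 2); (1, 0, 0, 0, 0, 0, 0); (1, 1, 1, 1, 0, 0, 0); (0, 0, 0, 1, 0, 0, 0))


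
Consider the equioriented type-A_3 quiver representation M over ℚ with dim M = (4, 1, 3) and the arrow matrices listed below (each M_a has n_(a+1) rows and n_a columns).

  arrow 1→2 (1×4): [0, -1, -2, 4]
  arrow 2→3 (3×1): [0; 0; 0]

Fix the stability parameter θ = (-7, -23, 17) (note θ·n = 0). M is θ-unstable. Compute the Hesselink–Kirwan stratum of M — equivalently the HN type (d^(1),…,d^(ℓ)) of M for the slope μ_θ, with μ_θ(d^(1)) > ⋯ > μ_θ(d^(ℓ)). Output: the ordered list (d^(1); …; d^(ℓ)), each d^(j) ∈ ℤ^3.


Barcode: M ≅ I[1,1]^3, I[1,2], I[3,3]^3. HN layers by μ_θ (3 steps, strictly decreasing):
  μ^(1)=17; μ^(2)=-7; μ^(3)=-15

((0, 0, 3); (3, 0, 0); (1, 1, 0))


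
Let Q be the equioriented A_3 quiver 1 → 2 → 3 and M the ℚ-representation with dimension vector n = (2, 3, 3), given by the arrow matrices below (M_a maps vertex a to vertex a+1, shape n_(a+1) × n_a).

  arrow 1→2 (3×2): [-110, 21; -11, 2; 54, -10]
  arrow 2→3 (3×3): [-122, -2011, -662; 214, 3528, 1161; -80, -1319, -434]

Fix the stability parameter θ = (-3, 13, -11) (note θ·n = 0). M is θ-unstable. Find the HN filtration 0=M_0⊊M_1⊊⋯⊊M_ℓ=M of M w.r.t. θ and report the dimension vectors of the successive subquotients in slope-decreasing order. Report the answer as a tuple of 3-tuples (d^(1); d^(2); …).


Interval decomposition of M: I[1,3]^2, I[2,3].
HN type (ℓ=2): μ^(1)=1; μ^(2)=-3

((0, 3, 3); (2, 0, 0))


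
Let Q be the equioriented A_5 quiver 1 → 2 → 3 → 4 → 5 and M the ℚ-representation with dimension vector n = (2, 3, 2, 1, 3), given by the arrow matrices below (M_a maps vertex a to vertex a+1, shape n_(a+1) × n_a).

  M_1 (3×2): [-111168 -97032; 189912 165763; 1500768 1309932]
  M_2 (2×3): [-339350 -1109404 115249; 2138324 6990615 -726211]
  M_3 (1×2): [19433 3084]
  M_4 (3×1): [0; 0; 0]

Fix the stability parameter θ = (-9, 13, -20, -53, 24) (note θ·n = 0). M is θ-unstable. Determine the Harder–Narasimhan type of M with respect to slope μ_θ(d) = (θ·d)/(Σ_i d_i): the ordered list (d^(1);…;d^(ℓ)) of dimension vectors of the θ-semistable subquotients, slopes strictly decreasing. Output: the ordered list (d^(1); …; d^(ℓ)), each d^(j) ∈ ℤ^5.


Via rank(M_{q-1}∘⋯∘M_p): M ≅ I[1,1], I[1,4], I[2,2], I[2,3], I[5,5]^3.
μ_θ-semistable layers: μ^(1)=24; μ^(2)=13; μ^(3)=-7/2; μ^(4)=-9; μ^(5)=-69/4

((0, 0, 0, 0, 3); (0, 1, 0, 0, 0); (0, 1, 1, 0, 0); (1, 0, 0, 0, 0); (1, 1, 1, 1, 0))
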